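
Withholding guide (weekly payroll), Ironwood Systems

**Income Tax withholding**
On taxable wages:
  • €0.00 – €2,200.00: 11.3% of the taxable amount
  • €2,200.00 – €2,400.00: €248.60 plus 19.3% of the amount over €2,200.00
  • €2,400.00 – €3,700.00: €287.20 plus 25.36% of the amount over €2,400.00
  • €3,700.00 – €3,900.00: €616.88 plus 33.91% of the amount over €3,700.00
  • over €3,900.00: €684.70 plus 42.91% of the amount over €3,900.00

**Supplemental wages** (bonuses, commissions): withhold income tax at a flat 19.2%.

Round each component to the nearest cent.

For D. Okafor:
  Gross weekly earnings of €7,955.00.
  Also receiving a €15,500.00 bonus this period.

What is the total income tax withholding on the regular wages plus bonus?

€5,400.70

Income Tax: taxable = €7,955.00
  €684.70 + 42.91% × (€7,955.00 − €3,900.00) = €684.70 + 42.91% × €4,055.00 = €2,424.70
Supplemental (19.2% flat on bonus): 19.2% × €15,500.00 = €2,976.00
Total income tax: €2,424.70 + €2,976.00 = €5,400.70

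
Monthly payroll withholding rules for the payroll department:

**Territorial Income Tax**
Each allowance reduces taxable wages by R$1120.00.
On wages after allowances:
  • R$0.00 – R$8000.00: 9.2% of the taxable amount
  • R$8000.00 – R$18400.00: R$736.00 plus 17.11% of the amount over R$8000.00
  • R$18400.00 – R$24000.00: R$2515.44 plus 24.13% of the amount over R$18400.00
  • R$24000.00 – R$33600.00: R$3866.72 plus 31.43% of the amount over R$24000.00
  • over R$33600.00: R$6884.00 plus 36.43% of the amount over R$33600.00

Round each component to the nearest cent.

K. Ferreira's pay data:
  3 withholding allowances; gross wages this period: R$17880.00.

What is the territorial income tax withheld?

R$1851.57

Territorial Income Tax: taxable = R$17880.00 − 3×R$1120.00 = R$14520.00
  R$736.00 + 17.11% × (R$14520.00 − R$8000.00) = R$736.00 + 17.11% × R$6520.00 = R$1851.57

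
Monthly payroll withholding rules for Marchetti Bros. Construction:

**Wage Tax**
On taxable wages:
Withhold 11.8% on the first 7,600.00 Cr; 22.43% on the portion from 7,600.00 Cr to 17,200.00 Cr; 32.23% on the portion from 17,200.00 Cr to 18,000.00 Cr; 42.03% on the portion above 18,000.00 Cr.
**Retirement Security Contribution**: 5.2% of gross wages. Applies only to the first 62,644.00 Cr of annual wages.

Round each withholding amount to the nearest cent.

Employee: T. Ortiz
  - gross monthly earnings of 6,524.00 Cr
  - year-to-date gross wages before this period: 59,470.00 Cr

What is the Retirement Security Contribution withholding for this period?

Retirement Security Contribution: cap 62,644.00 Cr − YTD 59,470.00 Cr = 3,174.00 Cr subject; 5.2% × 3,174.00 Cr = 165.05 Cr

165.05 Cr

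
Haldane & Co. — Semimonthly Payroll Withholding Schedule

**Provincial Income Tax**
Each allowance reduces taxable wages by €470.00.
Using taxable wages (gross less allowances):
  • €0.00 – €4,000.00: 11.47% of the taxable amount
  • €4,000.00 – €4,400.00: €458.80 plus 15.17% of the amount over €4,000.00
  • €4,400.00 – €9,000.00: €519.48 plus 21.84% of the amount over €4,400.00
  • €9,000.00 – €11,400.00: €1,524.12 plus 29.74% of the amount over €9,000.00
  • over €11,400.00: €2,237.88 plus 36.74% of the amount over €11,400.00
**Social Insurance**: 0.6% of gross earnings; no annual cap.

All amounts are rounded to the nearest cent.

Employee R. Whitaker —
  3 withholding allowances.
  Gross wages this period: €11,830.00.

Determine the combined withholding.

Provincial Income Tax: taxable = €11,830.00 − 3×€470.00 = €10,420.00
  €1,524.12 + 29.74% × (€10,420.00 − €9,000.00) = €1,524.12 + 29.74% × €1,420.00 = €1,946.43
Social Insurance: 0.6% × €11,830.00 = €70.98
Total: €1,946.43 + €70.98 = €2,017.41

€2,017.41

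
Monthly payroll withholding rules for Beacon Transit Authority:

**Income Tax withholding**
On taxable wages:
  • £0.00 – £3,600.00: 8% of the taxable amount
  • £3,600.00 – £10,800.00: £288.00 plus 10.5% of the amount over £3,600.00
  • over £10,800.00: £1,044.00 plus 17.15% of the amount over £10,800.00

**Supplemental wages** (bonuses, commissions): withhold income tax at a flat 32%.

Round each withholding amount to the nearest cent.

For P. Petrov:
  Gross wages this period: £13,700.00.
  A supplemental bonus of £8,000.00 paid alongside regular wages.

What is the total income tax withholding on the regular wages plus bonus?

Income Tax: taxable = £13,700.00
  £1,044.00 + 17.15% × (£13,700.00 − £10,800.00) = £1,044.00 + 17.15% × £2,900.00 = £1,541.35
Supplemental (32% flat on bonus): 32% × £8,000.00 = £2,560.00
Total income tax: £1,541.35 + £2,560.00 = £4,101.35

£4,101.35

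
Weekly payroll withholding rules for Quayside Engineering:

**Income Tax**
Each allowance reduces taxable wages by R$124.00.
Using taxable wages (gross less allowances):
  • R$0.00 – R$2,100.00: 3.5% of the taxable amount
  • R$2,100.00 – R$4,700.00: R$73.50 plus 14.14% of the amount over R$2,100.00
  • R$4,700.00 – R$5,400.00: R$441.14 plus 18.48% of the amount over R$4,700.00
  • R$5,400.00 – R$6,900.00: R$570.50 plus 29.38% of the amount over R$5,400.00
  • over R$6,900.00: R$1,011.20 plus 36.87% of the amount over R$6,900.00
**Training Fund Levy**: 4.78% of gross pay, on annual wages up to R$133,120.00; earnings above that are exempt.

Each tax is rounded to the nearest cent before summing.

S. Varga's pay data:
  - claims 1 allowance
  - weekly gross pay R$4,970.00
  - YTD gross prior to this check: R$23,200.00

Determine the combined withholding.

R$705.69

Income Tax: taxable = R$4,970.00 − 1×R$124.00 = R$4,846.00
  R$441.14 + 18.48% × (R$4,846.00 − R$4,700.00) = R$441.14 + 18.48% × R$146.00 = R$468.12
Training Fund Levy: 4.78% × R$4,970.00 = R$237.57
Total: R$468.12 + R$237.57 = R$705.69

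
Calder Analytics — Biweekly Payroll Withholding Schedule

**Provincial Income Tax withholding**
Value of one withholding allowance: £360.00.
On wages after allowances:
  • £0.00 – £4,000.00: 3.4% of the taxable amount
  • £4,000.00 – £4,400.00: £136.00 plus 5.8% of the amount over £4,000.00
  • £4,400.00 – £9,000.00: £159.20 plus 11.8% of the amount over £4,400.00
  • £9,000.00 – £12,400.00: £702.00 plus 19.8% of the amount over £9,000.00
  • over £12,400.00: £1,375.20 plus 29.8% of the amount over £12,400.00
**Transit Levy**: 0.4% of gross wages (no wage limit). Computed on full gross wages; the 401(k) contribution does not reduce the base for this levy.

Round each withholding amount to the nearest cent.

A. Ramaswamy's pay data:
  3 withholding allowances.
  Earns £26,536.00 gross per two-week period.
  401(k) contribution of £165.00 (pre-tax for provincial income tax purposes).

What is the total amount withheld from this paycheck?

Provincial Income Tax: taxable = £26,536.00 − £165.00 − 3×£360.00 = £25,291.00
  £1,375.20 + 29.8% × (£25,291.00 − £12,400.00) = £1,375.20 + 29.8% × £12,891.00 = £5,216.72
Transit Levy: 0.4% × £26,536.00 = £106.14
Total: £5,216.72 + £106.14 = £5,322.86

£5,322.86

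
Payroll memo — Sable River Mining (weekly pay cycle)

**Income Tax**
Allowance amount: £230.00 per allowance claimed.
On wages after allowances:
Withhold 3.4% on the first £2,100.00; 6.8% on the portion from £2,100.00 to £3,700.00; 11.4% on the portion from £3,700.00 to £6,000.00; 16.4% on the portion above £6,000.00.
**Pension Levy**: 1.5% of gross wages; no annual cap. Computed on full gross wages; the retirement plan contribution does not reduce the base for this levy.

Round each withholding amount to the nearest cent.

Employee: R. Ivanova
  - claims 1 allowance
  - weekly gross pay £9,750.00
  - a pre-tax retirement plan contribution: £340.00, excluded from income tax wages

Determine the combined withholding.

Income Tax: taxable = £9,750.00 − £340.00 − 1×£230.00 = £9,180.00
  £442.40 + 16.4% × (£9,180.00 − £6,000.00) = £442.40 + 16.4% × £3,180.00 = £963.92
Pension Levy: 1.5% × £9,750.00 = £146.25
Total: £963.92 + £146.25 = £1,110.17

£1,110.17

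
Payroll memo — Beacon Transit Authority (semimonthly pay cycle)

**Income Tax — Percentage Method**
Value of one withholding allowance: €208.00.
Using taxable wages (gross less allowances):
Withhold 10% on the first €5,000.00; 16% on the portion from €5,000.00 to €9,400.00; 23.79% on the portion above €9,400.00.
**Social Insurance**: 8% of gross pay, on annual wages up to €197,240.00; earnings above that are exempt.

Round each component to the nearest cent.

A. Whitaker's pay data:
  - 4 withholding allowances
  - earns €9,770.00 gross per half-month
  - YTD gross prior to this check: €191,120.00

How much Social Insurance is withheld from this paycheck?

€489.60

Social Insurance: cap €197,240.00 − YTD €191,120.00 = €6,120.00 subject; 8% × €6,120.00 = €489.60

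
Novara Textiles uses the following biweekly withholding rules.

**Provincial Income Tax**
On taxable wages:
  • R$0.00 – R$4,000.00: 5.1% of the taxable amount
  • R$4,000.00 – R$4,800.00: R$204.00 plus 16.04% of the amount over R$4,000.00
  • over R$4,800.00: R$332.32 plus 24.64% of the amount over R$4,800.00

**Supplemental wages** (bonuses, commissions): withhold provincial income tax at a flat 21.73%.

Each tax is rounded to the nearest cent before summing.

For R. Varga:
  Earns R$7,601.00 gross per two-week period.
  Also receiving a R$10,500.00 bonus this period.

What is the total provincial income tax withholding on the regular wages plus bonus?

R$3,304.14

Provincial Income Tax: taxable = R$7,601.00
  R$332.32 + 24.64% × (R$7,601.00 − R$4,800.00) = R$332.32 + 24.64% × R$2,801.00 = R$1,022.49
Supplemental (21.73% flat on bonus): 21.73% × R$10,500.00 = R$2,281.65
Total provincial income tax: R$1,022.49 + R$2,281.65 = R$3,304.14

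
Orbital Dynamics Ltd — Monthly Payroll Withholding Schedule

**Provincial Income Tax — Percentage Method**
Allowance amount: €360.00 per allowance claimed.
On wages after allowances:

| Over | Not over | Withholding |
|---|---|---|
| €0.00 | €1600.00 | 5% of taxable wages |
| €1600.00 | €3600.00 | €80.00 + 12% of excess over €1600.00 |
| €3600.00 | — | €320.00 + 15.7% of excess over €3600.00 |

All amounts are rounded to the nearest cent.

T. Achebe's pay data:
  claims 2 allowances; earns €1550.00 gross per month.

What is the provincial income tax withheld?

Provincial Income Tax: taxable = €1550.00 − 2×€360.00 = €830.00
  5% × €830.00 = €41.50

€41.50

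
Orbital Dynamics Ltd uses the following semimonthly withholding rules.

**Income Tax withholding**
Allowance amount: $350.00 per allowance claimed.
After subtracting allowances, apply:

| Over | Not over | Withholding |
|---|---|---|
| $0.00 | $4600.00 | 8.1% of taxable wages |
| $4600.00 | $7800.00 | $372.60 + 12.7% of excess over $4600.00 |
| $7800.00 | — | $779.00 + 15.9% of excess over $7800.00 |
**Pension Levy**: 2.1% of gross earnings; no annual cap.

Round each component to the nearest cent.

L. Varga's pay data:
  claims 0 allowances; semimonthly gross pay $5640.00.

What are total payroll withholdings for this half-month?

$623.12

Income Tax: taxable = $5640.00
  $372.60 + 12.7% × ($5640.00 − $4600.00) = $372.60 + 12.7% × $1040.00 = $504.68
Pension Levy: 2.1% × $5640.00 = $118.44
Total: $504.68 + $118.44 = $623.12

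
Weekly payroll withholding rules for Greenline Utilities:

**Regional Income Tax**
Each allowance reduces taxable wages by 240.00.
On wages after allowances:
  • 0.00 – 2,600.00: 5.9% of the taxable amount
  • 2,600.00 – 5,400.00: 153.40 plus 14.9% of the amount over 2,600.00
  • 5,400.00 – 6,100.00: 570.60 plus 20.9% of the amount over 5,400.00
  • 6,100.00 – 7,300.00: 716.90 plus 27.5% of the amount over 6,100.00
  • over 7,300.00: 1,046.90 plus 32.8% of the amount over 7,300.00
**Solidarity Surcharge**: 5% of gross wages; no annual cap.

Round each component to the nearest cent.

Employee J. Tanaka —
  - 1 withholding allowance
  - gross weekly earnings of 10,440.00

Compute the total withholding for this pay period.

2,520.10

Regional Income Tax: taxable = 10,440.00 − 1×240.00 = 10,200.00
  1,046.90 + 32.8% × (10,200.00 − 7,300.00) = 1,046.90 + 32.8% × 2,900.00 = 1,998.10
Solidarity Surcharge: 5% × 10,440.00 = 522.00
Total: 1,998.10 + 522.00 = 2,520.10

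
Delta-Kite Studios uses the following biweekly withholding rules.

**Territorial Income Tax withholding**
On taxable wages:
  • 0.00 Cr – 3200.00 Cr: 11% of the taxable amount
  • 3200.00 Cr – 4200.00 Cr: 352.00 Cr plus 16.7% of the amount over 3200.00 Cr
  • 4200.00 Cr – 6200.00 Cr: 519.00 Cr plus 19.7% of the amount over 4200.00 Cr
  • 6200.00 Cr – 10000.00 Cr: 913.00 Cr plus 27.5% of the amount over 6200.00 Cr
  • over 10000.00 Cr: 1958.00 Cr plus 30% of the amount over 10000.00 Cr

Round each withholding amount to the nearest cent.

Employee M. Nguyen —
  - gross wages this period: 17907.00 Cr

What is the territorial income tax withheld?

Territorial Income Tax: taxable = 17907.00 Cr
  1958.00 Cr + 30% × (17907.00 Cr − 10000.00 Cr) = 1958.00 Cr + 30% × 7907.00 Cr = 4330.10 Cr

4330.10 Cr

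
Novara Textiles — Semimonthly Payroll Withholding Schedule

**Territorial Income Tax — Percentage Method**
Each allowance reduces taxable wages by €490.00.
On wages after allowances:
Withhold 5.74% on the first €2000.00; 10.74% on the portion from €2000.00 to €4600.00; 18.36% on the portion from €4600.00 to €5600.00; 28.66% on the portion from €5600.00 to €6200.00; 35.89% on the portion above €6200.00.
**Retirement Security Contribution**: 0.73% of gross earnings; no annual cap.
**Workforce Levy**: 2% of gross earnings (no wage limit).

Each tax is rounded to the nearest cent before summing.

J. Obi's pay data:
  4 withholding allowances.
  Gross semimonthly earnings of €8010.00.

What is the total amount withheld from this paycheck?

€925.28

Territorial Income Tax: taxable = €8010.00 − 4×€490.00 = €6050.00
  €577.64 + 28.66% × (€6050.00 − €5600.00) = €577.64 + 28.66% × €450.00 = €706.61
Retirement Security Contribution: 0.73% × €8010.00 = €58.47
Workforce Levy: 2% × €8010.00 = €160.20
Total: €706.61 + €58.47 + €160.20 = €925.28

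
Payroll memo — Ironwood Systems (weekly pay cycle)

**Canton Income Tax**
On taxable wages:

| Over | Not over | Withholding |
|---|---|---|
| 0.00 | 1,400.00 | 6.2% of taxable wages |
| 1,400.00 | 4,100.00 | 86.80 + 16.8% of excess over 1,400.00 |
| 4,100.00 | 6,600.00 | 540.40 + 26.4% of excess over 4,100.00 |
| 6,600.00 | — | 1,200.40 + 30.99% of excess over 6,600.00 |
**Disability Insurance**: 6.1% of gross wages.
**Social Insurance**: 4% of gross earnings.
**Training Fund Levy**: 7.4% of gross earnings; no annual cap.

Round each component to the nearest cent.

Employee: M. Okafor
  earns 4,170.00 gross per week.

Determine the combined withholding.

1,288.63

Canton Income Tax: taxable = 4,170.00
  540.40 + 26.4% × (4,170.00 − 4,100.00) = 540.40 + 26.4% × 70.00 = 558.88
Disability Insurance: 6.1% × 4,170.00 = 254.37
Social Insurance: 4% × 4,170.00 = 166.80
Training Fund Levy: 7.4% × 4,170.00 = 308.58
Total: 558.88 + 254.37 + 166.80 + 308.58 = 1,288.63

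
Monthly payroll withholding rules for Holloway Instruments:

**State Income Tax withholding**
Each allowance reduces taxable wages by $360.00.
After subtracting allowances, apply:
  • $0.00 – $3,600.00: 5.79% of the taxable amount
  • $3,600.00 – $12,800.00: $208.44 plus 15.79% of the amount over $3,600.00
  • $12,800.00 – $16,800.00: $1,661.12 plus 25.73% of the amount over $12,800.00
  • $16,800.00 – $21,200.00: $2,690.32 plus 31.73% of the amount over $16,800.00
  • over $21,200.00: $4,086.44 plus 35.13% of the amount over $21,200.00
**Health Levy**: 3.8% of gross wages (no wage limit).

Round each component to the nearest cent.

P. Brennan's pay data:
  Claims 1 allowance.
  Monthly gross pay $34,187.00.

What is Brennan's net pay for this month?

State Income Tax: taxable = $34,187.00 − 1×$360.00 = $33,827.00
  $4,086.44 + 35.13% × ($33,827.00 − $21,200.00) = $4,086.44 + 35.13% × $12,627.00 = $8,522.31
Health Levy: 3.8% × $34,187.00 = $1,299.11
Total withheld: $8,522.31 + $1,299.11 = $9,821.42
Net pay: $34,187.00 − $9,821.42 = $24,365.58

$24,365.58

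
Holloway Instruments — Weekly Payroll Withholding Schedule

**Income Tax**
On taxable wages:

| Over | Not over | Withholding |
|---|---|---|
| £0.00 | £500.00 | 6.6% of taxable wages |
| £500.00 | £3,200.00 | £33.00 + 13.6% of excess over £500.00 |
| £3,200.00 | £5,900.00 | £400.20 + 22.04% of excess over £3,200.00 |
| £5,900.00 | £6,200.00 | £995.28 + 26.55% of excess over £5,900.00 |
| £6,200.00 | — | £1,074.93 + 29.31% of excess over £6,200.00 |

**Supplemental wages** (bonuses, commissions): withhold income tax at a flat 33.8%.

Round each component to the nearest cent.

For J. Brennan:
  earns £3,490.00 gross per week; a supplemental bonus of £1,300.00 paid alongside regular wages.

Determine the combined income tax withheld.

£903.52

Income Tax: taxable = £3,490.00
  £400.20 + 22.04% × (£3,490.00 − £3,200.00) = £400.20 + 22.04% × £290.00 = £464.12
Supplemental (33.8% flat on bonus): 33.8% × £1,300.00 = £439.40
Total income tax: £464.12 + £439.40 = £903.52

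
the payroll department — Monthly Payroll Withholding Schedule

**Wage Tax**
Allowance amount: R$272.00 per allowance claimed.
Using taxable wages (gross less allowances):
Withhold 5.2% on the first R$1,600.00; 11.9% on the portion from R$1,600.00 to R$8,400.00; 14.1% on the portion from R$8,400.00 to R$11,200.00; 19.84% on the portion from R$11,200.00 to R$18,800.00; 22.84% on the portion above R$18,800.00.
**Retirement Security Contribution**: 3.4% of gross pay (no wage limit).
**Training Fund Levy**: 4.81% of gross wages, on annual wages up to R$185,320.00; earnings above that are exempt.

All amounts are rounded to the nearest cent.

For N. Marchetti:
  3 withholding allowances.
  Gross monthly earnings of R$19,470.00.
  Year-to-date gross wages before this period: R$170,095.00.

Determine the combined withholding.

R$4,160.37

Wage Tax: taxable = R$19,470.00 − 3×R$272.00 = R$18,654.00
  R$1,287.20 + 19.84% × (R$18,654.00 − R$11,200.00) = R$1,287.20 + 19.84% × R$7,454.00 = R$2,766.07
Retirement Security Contribution: 3.4% × R$19,470.00 = R$661.98
Training Fund Levy: cap R$185,320.00 − YTD R$170,095.00 = R$15,225.00 subject; 4.81% × R$15,225.00 = R$732.32
Total: R$2,766.07 + R$661.98 + R$732.32 = R$4,160.37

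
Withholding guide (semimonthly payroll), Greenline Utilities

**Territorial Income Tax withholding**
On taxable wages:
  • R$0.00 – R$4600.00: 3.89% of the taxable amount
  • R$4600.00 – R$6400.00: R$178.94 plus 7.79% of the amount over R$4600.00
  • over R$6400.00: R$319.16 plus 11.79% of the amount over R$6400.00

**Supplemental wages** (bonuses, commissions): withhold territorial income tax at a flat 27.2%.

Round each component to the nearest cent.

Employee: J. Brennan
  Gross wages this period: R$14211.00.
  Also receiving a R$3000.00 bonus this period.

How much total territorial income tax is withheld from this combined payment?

Territorial Income Tax: taxable = R$14211.00
  R$319.16 + 11.79% × (R$14211.00 − R$6400.00) = R$319.16 + 11.79% × R$7811.00 = R$1240.08
Supplemental (27.2% flat on bonus): 27.2% × R$3000.00 = R$816.00
Total territorial income tax: R$1240.08 + R$816.00 = R$2056.08

R$2056.08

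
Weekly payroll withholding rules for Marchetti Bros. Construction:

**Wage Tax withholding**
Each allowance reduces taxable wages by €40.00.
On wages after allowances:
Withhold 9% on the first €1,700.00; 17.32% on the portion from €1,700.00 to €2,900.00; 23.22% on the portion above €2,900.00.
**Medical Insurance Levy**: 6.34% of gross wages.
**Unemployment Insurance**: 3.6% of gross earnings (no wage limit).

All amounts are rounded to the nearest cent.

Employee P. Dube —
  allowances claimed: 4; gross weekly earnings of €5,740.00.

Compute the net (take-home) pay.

Wage Tax: taxable = €5,740.00 − 4×€40.00 = €5,580.00
  €360.84 + 23.22% × (€5,580.00 − €2,900.00) = €360.84 + 23.22% × €2,680.00 = €983.14
Medical Insurance Levy: 6.34% × €5,740.00 = €363.92
Unemployment Insurance: 3.6% × €5,740.00 = €206.64
Total withheld: €983.14 + €363.92 + €206.64 = €1,553.70
Net pay: €5,740.00 − €1,553.70 = €4,186.30

€4,186.30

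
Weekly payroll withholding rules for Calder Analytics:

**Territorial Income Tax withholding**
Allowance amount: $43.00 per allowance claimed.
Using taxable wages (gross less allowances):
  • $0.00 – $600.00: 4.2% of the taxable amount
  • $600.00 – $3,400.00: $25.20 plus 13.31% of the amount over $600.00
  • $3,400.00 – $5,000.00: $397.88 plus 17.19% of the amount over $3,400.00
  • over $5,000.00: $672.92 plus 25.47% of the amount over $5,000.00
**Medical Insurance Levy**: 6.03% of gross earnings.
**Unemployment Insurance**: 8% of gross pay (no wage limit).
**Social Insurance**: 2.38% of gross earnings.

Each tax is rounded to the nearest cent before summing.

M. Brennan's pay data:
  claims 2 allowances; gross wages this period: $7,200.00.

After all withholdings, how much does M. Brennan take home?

Territorial Income Tax: taxable = $7,200.00 − 2×$43.00 = $7,114.00
  $672.92 + 25.47% × ($7,114.00 − $5,000.00) = $672.92 + 25.47% × $2,114.00 = $1,211.36
Medical Insurance Levy: 6.03% × $7,200.00 = $434.16
Unemployment Insurance: 8% × $7,200.00 = $576.00
Social Insurance: 2.38% × $7,200.00 = $171.36
Total withheld: $1,211.36 + $434.16 + $576.00 + $171.36 = $2,392.88
Net pay: $7,200.00 − $2,392.88 = $4,807.12

$4,807.12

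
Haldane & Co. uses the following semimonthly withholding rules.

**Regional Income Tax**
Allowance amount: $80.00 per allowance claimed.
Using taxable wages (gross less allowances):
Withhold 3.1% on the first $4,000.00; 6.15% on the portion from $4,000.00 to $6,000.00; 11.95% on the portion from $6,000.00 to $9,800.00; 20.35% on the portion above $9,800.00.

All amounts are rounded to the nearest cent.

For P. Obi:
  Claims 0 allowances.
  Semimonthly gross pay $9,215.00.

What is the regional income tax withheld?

Regional Income Tax: taxable = $9,215.00
  $247.00 + 11.95% × ($9,215.00 − $6,000.00) = $247.00 + 11.95% × $3,215.00 = $631.19

$631.19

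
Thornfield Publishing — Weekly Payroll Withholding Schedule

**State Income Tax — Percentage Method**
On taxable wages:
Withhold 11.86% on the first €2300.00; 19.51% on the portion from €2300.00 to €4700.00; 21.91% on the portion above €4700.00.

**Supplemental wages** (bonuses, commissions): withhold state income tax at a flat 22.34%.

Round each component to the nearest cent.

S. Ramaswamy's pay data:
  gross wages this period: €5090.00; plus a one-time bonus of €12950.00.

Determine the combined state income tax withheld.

€3719.50

State Income Tax: taxable = €5090.00
  €741.02 + 21.91% × (€5090.00 − €4700.00) = €741.02 + 21.91% × €390.00 = €826.47
Supplemental (22.34% flat on bonus): 22.34% × €12950.00 = €2893.03
Total state income tax: €826.47 + €2893.03 = €3719.50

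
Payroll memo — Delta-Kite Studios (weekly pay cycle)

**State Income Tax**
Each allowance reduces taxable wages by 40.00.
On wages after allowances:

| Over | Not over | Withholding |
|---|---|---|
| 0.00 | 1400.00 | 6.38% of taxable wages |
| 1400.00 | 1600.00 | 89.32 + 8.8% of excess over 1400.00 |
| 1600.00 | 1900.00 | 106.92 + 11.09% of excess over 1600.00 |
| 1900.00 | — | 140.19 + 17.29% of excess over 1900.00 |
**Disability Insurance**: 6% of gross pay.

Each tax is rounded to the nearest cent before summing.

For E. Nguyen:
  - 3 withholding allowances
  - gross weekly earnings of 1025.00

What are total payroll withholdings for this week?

119.24

State Income Tax: taxable = 1025.00 − 3×40.00 = 905.00
  6.38% × 905.00 = 57.74
Disability Insurance: 6% × 1025.00 = 61.50
Total: 57.74 + 61.50 = 119.24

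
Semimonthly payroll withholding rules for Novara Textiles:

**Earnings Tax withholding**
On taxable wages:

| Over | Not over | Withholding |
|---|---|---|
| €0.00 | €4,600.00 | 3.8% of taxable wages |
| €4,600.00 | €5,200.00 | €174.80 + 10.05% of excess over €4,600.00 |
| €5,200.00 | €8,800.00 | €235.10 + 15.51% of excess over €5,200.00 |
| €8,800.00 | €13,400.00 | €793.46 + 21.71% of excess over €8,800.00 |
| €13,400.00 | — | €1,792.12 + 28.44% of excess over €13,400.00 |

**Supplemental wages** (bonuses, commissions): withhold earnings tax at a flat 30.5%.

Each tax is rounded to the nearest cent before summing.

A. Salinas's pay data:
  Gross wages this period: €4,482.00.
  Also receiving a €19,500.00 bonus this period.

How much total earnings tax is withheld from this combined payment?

€6,117.82

Earnings Tax: taxable = €4,482.00
  3.8% × €4,482.00 = €170.32
Supplemental (30.5% flat on bonus): 30.5% × €19,500.00 = €5,947.50
Total earnings tax: €170.32 + €5,947.50 = €6,117.82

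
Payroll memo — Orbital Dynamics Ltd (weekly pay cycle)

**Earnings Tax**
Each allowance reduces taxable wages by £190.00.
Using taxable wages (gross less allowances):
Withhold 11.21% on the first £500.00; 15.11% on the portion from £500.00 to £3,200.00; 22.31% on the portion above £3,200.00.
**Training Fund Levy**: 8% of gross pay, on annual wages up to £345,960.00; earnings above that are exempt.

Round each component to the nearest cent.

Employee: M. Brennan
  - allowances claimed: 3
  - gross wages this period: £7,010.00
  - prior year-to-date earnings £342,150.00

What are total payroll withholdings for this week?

Earnings Tax: taxable = £7,010.00 − 3×£190.00 = £6,440.00
  £464.02 + 22.31% × (£6,440.00 − £3,200.00) = £464.02 + 22.31% × £3,240.00 = £1,186.86
Training Fund Levy: cap £345,960.00 − YTD £342,150.00 = £3,810.00 subject; 8% × £3,810.00 = £304.80
Total: £1,186.86 + £304.80 = £1,491.66

£1,491.66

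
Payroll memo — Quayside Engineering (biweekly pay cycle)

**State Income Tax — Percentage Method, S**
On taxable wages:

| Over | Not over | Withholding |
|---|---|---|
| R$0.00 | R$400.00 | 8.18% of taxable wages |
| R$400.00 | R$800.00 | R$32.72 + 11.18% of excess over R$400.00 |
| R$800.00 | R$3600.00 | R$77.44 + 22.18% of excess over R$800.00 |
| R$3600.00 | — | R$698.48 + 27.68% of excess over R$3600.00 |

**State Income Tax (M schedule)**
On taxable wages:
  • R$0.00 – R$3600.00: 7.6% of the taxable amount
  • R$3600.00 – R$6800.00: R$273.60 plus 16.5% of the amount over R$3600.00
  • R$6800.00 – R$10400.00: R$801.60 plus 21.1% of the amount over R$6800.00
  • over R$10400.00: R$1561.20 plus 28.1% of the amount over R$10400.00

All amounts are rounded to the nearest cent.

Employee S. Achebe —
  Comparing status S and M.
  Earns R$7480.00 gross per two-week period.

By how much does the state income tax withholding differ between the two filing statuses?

R$827.38

State Income Tax (S): taxable = R$7480.00
  R$698.48 + 27.68% × (R$7480.00 − R$3600.00) = R$698.48 + 27.68% × R$3880.00 = R$1772.46
State Income Tax (M): taxable = R$7480.00
  R$801.60 + 21.1% × (R$7480.00 − R$6800.00) = R$801.60 + 21.1% × R$680.00 = R$945.08
Difference: |R$1772.46 − R$945.08| = R$827.38 (higher under S)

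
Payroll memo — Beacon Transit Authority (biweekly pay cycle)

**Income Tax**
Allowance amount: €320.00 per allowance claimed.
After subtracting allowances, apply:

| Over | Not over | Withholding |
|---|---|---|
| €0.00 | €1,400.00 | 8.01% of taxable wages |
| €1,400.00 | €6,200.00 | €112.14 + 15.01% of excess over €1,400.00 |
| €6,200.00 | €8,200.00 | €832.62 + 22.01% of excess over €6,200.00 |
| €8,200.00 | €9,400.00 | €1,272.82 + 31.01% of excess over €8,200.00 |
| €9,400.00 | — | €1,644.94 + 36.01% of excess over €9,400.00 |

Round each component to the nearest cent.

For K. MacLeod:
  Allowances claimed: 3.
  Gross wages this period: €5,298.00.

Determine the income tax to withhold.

€553.13

Income Tax: taxable = €5,298.00 − 3×€320.00 = €4,338.00
  €112.14 + 15.01% × (€4,338.00 − €1,400.00) = €112.14 + 15.01% × €2,938.00 = €553.13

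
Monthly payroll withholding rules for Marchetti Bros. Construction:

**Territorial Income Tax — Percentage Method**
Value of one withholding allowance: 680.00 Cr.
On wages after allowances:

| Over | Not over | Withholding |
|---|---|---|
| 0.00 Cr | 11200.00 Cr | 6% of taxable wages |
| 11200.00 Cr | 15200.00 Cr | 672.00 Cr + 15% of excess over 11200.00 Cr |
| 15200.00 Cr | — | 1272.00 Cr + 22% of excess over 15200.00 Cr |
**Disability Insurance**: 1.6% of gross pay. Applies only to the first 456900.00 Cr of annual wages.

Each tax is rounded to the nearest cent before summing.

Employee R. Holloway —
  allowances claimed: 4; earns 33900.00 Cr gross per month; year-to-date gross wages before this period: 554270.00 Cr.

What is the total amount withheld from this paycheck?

Territorial Income Tax: taxable = 33900.00 Cr − 4×680.00 Cr = 31180.00 Cr
  1272.00 Cr + 22% × (31180.00 Cr − 15200.00 Cr) = 1272.00 Cr + 22% × 15980.00 Cr = 4787.60 Cr
Disability Insurance: YTD 554270.00 Cr ≥ cap 456900.00 Cr → 0.00 Cr
Total: 4787.60 Cr + 0.00 Cr = 4787.60 Cr

4787.60 Cr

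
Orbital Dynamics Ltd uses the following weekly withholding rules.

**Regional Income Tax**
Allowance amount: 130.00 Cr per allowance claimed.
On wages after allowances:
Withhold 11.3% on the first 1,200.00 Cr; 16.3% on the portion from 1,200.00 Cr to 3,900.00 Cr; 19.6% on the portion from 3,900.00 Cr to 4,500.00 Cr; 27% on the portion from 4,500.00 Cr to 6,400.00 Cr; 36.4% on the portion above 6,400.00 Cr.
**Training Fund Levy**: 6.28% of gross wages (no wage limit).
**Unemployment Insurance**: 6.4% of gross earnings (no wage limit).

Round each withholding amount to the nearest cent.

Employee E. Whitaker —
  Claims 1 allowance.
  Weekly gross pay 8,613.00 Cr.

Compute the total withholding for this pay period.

Regional Income Tax: taxable = 8,613.00 Cr − 1×130.00 Cr = 8,483.00 Cr
  1,206.30 Cr + 36.4% × (8,483.00 Cr − 6,400.00 Cr) = 1,206.30 Cr + 36.4% × 2,083.00 Cr = 1,964.51 Cr
Training Fund Levy: 6.28% × 8,613.00 Cr = 540.90 Cr
Unemployment Insurance: 6.4% × 8,613.00 Cr = 551.23 Cr
Total: 1,964.51 Cr + 540.90 Cr + 551.23 Cr = 3,056.64 Cr

3,056.64 Cr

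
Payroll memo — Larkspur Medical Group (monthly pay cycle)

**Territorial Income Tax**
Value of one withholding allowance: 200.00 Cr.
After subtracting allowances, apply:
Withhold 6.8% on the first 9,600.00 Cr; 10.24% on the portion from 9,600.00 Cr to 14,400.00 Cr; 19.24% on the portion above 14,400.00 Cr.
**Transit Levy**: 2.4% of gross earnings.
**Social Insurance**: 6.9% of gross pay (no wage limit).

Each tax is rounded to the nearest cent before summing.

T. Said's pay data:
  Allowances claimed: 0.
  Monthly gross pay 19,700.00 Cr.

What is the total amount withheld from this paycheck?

Territorial Income Tax: taxable = 19,700.00 Cr
  1,144.32 Cr + 19.24% × (19,700.00 Cr − 14,400.00 Cr) = 1,144.32 Cr + 19.24% × 5,300.00 Cr = 2,164.04 Cr
Transit Levy: 2.4% × 19,700.00 Cr = 472.80 Cr
Social Insurance: 6.9% × 19,700.00 Cr = 1,359.30 Cr
Total: 2,164.04 Cr + 472.80 Cr + 1,359.30 Cr = 3,996.14 Cr

3,996.14 Cr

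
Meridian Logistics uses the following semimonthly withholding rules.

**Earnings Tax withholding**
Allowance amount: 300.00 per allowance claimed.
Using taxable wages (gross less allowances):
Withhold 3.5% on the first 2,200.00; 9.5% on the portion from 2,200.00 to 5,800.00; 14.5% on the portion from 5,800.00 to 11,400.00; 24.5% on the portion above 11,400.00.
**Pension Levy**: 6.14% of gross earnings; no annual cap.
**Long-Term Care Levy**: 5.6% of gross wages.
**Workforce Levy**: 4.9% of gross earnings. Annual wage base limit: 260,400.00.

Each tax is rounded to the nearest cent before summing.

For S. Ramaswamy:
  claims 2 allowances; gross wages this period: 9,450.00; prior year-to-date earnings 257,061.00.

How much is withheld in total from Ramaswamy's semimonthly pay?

2,134.29

Earnings Tax: taxable = 9,450.00 − 2×300.00 = 8,850.00
  419.00 + 14.5% × (8,850.00 − 5,800.00) = 419.00 + 14.5% × 3,050.00 = 861.25
Pension Levy: 6.14% × 9,450.00 = 580.23
Long-Term Care Levy: 5.6% × 9,450.00 = 529.20
Workforce Levy: cap 260,400.00 − YTD 257,061.00 = 3,339.00 subject; 4.9% × 3,339.00 = 163.61
Total: 861.25 + 580.23 + 529.20 + 163.61 = 2,134.29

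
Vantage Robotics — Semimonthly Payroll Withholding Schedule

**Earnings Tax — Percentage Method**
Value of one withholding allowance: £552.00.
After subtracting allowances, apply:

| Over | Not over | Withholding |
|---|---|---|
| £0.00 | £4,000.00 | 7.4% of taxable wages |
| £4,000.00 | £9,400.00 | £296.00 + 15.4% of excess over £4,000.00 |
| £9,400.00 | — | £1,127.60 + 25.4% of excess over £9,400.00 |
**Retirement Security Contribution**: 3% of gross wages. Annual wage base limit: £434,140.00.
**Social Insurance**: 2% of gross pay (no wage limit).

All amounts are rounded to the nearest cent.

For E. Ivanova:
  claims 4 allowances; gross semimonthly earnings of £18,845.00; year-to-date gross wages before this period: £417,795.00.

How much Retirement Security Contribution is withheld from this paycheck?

Retirement Security Contribution: cap £434,140.00 − YTD £417,795.00 = £16,345.00 subject; 3% × £16,345.00 = £490.35

£490.35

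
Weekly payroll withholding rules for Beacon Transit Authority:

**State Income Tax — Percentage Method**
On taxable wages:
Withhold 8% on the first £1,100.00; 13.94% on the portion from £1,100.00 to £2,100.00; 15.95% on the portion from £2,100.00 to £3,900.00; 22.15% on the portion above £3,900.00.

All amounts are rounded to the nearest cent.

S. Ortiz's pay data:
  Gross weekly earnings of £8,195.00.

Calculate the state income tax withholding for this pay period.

£1,465.84

State Income Tax: taxable = £8,195.00
  £514.50 + 22.15% × (£8,195.00 − £3,900.00) = £514.50 + 22.15% × £4,295.00 = £1,465.84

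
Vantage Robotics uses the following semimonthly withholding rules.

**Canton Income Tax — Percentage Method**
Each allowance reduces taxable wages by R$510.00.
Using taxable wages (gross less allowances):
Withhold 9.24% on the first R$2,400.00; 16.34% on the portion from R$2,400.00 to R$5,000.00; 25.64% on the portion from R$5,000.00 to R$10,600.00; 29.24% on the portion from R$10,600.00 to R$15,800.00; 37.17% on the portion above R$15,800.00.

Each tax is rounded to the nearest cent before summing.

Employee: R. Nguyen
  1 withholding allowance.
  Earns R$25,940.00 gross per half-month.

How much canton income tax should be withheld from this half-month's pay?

R$7,182.39

Canton Income Tax: taxable = R$25,940.00 − 1×R$510.00 = R$25,430.00
  R$3,602.92 + 37.17% × (R$25,430.00 − R$15,800.00) = R$3,602.92 + 37.17% × R$9,630.00 = R$7,182.39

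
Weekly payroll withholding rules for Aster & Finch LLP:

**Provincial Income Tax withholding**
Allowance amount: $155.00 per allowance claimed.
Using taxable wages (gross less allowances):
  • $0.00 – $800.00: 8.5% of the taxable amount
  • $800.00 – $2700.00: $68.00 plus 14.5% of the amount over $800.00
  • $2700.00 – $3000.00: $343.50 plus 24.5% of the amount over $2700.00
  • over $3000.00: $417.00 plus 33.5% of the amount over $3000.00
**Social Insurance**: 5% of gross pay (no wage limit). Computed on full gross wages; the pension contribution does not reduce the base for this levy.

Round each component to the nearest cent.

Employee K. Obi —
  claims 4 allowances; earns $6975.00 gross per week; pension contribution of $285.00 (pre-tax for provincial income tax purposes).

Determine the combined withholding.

Provincial Income Tax: taxable = $6975.00 − $285.00 − 4×$155.00 = $6070.00
  $417.00 + 33.5% × ($6070.00 − $3000.00) = $417.00 + 33.5% × $3070.00 = $1445.45
Social Insurance: 5% × $6975.00 = $348.75
Total: $1445.45 + $348.75 = $1794.20

$1794.20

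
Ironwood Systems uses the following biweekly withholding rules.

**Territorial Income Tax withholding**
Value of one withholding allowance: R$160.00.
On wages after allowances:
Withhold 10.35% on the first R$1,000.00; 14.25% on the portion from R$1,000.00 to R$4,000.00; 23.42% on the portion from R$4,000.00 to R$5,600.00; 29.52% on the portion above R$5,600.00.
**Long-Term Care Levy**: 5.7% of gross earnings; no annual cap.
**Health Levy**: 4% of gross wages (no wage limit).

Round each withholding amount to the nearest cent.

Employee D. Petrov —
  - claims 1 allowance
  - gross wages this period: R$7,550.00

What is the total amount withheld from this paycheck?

R$2,166.48

Territorial Income Tax: taxable = R$7,550.00 − 1×R$160.00 = R$7,390.00
  R$905.72 + 29.52% × (R$7,390.00 − R$5,600.00) = R$905.72 + 29.52% × R$1,790.00 = R$1,434.13
Long-Term Care Levy: 5.7% × R$7,550.00 = R$430.35
Health Levy: 4% × R$7,550.00 = R$302.00
Total: R$1,434.13 + R$430.35 + R$302.00 = R$2,166.48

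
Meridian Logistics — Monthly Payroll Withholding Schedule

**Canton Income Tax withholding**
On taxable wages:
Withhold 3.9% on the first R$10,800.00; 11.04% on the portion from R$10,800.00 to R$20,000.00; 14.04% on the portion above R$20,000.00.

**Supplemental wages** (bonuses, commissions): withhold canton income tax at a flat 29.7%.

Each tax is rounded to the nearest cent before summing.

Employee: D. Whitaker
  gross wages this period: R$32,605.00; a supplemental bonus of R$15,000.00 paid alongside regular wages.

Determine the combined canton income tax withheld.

Canton Income Tax: taxable = R$32,605.00
  R$1,436.88 + 14.04% × (R$32,605.00 − R$20,000.00) = R$1,436.88 + 14.04% × R$12,605.00 = R$3,206.62
Supplemental (29.7% flat on bonus): 29.7% × R$15,000.00 = R$4,455.00
Total canton income tax: R$3,206.62 + R$4,455.00 = R$7,661.62

R$7,661.62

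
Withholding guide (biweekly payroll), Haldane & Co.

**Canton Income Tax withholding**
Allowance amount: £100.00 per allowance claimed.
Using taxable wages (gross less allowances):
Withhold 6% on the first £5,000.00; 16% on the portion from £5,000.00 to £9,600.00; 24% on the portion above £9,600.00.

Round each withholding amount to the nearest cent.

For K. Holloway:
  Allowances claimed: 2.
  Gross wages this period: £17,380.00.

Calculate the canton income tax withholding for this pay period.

Canton Income Tax: taxable = £17,380.00 − 2×£100.00 = £17,180.00
  £1,036.00 + 24% × (£17,180.00 − £9,600.00) = £1,036.00 + 24% × £7,580.00 = £2,855.20

£2,855.20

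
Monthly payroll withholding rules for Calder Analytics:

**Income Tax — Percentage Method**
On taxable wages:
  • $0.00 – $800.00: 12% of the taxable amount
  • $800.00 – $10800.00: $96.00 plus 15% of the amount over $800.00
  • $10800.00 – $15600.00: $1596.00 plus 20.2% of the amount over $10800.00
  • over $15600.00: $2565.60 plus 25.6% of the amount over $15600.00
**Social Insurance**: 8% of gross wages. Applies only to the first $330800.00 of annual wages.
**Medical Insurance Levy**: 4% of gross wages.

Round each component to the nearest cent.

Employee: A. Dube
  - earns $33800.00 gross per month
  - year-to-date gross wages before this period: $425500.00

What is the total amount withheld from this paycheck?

$8576.80

Income Tax: taxable = $33800.00
  $2565.60 + 25.6% × ($33800.00 − $15600.00) = $2565.60 + 25.6% × $18200.00 = $7224.80
Social Insurance: YTD $425500.00 ≥ cap $330800.00 → $0.00
Medical Insurance Levy: 4% × $33800.00 = $1352.00
Total: $7224.80 + $0.00 + $1352.00 = $8576.80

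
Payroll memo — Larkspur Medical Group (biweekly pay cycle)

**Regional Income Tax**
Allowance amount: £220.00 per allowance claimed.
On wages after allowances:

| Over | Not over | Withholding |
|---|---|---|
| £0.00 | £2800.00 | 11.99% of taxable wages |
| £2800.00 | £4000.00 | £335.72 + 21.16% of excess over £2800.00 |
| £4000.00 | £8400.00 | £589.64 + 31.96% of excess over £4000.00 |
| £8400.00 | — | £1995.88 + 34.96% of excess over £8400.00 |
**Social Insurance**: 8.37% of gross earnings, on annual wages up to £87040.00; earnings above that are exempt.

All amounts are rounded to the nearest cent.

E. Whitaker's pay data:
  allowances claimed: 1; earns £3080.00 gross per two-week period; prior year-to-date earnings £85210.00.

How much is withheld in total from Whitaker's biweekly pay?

Regional Income Tax: taxable = £3080.00 − 1×£220.00 = £2860.00
  £335.72 + 21.16% × (£2860.00 − £2800.00) = £335.72 + 21.16% × £60.00 = £348.42
Social Insurance: cap £87040.00 − YTD £85210.00 = £1830.00 subject; 8.37% × £1830.00 = £153.17
Total: £348.42 + £153.17 = £501.59

£501.59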